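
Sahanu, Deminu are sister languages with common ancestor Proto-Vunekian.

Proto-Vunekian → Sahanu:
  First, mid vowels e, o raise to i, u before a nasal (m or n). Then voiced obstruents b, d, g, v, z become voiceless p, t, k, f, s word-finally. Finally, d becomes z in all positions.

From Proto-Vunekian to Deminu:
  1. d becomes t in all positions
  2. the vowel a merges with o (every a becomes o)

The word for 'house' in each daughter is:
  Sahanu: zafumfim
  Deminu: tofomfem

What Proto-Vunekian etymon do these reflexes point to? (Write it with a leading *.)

*dafomfem

Position 4: Sahanu has u, Deminu has o. Taking the neighbouring segments as reconstructed: Sahanu u could go back to *o or *u; Deminu o could go back to *a or *o — the one source consistent with every daughter is *o.
Position 2: Sahanu has a, Deminu has o. Sahanu preserves a here (none of its changes turn any other segment into a), so the proto-segment is *a.
Position 1: Sahanu has z, Deminu has t. Taking the neighbouring segments as reconstructed: Sahanu z could go back to *d or *z; Deminu t could go back to *t or *d — the one source consistent with every daughter is *d.
Verify the candidate proto-form against each daughter:
Sahanu: *dafomfem
  dafomfem → dafumfim   [pre-nasal raising]
  dafumfim (rule 2 does not apply)
  dafumfim → zafumfim   [unconditioned shift]
  giving Sahanu zafumfim.
Deminu: start from *dafomfem.
  rule 1 (unconditioned shift): dafomfem → tafomfem
  rule 2 (vowel merger): tafomfem → tofomfem
  ⇒ Deminu tofomfem
Only *dafomfem yields all of Sahanu zafumfim, Deminu tofomfem.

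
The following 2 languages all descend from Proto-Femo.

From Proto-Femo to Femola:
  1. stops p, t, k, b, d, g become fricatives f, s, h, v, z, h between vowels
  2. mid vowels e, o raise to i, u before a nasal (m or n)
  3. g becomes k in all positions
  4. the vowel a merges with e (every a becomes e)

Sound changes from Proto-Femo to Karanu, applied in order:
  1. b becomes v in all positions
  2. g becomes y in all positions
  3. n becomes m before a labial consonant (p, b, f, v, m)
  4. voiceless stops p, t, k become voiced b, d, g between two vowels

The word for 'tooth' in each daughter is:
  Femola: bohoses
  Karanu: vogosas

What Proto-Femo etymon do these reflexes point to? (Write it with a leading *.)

Position 1: Femola has b, Karanu has v. Femola preserves b here (none of its changes turn any other segment into b), so the proto-segment is *b.
Position 6: Femola has e, Karanu has a. Karanu preserves a here (none of its changes turn any other segment into a), so the proto-segment is *a.
Position 3: Femola has h, Karanu has g. In Karanu, g can only continue *k, so the proto-segment is *k.
Verify the candidate proto-form against each daughter:
Femola: *bokosas > bohosas > bohoses  (by intervocalic lenition, vowel merger)
Karanu: *bokosas
  bokosas → vokosas   [unconditioned shift]
  vokosas (rule 2 does not apply)
  vokosas (rule 3 does not apply)
  vokosas → vogosas   [intervocalic voicing]
  giving Karanu vogosas.
*bokosas is the unique common source.

*bokosas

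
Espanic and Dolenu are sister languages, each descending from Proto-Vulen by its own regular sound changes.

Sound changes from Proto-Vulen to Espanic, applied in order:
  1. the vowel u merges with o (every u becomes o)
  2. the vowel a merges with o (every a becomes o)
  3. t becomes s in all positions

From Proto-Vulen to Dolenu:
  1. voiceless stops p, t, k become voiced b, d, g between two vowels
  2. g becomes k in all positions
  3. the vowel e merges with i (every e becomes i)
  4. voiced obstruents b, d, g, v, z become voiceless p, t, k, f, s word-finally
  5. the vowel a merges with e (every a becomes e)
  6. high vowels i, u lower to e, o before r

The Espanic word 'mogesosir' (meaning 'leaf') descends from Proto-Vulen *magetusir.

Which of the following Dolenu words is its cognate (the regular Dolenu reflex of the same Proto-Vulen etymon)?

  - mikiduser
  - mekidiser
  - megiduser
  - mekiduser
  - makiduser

Dolenu: *magetusir > magedusir > makedusir > makidusir > mekidusir > mekiduser  (by intervocalic voicing, unconditioned shift, vowel merger, vowel merger, pre-rhotic lowering)

mekiduser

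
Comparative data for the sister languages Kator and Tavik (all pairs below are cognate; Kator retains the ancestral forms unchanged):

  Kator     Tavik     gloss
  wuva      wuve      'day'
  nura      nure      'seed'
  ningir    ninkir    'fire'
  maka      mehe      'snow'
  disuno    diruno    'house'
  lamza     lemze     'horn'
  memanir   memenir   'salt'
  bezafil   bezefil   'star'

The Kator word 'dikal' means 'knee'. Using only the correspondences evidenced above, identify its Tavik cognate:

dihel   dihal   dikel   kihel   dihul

maka ~ mehe — Kator k corresponds to Tavik h between vowels (before a back vowel).
maka ~ mehe — Kator a corresponds to Tavik e after a consonant, before a consonant other than r, m, n, p, b, f, v.
Applying these to Kator 'dikal':
  dikal → dihal   (k→h between vowels (before a back vowel))
  dihal → dihel   (a→e after a consonant, before a consonant other than r, m, n, p, b, f, v)
So the Tavik cognate is 'dihel'.

dihel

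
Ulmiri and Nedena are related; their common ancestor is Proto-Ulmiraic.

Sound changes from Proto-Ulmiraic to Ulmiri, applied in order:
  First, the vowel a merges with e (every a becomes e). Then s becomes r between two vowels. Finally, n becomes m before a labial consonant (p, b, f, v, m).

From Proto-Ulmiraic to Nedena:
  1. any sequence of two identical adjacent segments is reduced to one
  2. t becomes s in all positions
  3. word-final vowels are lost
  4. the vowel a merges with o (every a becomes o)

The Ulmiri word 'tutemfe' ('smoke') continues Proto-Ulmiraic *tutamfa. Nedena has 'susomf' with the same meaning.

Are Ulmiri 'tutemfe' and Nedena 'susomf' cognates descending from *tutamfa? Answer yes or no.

Derive the expected Nedena reflex of *tutamfa:
Nedena: *tutamfa > susamfa > susamf > susomf  (by unconditioned shift, apocope, vowel merger)
Nedena 'susomf' matches the regular reflex exactly, so the pair is cognate.

yes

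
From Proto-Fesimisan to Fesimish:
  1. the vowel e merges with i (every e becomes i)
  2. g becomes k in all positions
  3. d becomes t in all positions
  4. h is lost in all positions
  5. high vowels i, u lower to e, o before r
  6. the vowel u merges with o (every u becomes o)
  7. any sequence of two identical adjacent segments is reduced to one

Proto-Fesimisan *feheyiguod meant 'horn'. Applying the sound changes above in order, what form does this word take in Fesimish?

Fesimish: *feheyiguod > fihiyiguod > fihiyikuod > fihiyikuot > fiiyikuot > fiiyikoot > fiyikot  (by vowel merger, unconditioned shift, unconditioned shift, h-loss, vowel merger, degemination)

fiyikot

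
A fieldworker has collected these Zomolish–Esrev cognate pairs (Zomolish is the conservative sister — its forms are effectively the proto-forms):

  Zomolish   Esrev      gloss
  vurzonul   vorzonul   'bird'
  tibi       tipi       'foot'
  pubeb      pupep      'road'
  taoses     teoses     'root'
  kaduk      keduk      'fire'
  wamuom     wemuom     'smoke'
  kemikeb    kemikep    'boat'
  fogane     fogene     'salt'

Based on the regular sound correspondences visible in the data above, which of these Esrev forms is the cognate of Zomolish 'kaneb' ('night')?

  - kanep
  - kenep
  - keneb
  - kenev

kenep

fogane ~ fogene — Zomolish a corresponds to Esrev e after a consonant, before a nasal.
pubeb ~ pupep, kemikeb ~ kemikep — Zomolish b corresponds to Esrev p word-finally.
Applying these to Zomolish 'kaneb':
  kaneb → keneb   (a→e after a consonant, before a nasal)
  keneb → kenep   (b→p word-finally)
So the Esrev cognate is 'kenep'.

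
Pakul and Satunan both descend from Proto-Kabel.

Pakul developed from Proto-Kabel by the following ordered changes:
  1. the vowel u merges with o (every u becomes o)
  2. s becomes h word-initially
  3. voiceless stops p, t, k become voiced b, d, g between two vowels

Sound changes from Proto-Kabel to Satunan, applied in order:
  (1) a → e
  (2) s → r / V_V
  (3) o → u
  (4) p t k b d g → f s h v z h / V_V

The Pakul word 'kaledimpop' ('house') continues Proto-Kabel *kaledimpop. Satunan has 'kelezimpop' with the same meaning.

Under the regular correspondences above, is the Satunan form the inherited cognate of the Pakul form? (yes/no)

Derive the expected Satunan reflex of *kaledimpop:
Satunan: *kaledimpop > keledimpop > keledimpup > kelezimpup  (by vowel merger, vowel merger, intervocalic lenition)
The regular Satunan reflex would be 'kelezimpup', but the attested form is 'kelezimpop'. The correspondence is irregular, so they are not cognates (the Satunan form has a different source).

no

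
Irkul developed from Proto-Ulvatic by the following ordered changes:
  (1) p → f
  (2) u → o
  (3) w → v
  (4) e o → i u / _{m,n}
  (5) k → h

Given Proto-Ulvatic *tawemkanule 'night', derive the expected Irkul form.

tavimhanole

Irkul: *tawemkanule
  tawemkanule (rule 1 does not apply)
  tawemkanule → tawemkanole   [vowel merger]
  tawemkanole → tavemkanole   [unconditioned shift]
  tavemkanole → tavimkanole   [pre-nasal raising]
  tavimkanole → tavimhanole   [unconditioned shift]
  giving Irkul tavimhanole.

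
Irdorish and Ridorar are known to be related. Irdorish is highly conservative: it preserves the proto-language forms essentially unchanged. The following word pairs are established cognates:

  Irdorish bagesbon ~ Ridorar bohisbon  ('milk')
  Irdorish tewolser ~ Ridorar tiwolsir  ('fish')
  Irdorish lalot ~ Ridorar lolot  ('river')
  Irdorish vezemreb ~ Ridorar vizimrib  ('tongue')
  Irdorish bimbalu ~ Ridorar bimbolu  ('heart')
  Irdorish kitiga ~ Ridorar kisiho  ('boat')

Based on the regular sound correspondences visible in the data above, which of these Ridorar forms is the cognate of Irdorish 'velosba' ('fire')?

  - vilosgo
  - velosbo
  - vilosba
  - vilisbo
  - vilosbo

vilosbo

bagesbon ~ bohisbon, tewolser ~ tiwolsir — Irdorish e corresponds to Ridorar i after a consonant, before a consonant other than r, m, n, p, b, f, v.
kitiga ~ kisiho — Irdorish a corresponds to Ridorar o word-finally.
Applying these to Irdorish 'velosba':
  velosba → vilosba   (e→i after a consonant, before a consonant other than r, m, n, p, b, f, v)
  vilosba → vilosbo   (a→o word-finally)
So the Ridorar cognate is 'vilosbo'.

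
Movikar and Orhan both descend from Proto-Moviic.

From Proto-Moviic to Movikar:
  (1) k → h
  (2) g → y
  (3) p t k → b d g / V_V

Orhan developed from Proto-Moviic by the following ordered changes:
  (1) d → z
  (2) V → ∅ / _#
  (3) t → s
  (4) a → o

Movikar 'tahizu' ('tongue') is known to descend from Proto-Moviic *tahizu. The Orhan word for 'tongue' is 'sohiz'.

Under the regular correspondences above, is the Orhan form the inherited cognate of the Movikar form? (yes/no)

Derive the expected Orhan reflex of *tahizu:
Orhan: *tahizu
  tahizu (rule 1 does not apply)
  tahizu → tahiz   [apocope]
  tahiz → sahiz   [unconditioned shift]
  sahiz → sohiz   [vowel merger]
  giving Orhan sohiz.
Orhan 'sohiz' matches the regular reflex exactly, so the pair is cognate.

yes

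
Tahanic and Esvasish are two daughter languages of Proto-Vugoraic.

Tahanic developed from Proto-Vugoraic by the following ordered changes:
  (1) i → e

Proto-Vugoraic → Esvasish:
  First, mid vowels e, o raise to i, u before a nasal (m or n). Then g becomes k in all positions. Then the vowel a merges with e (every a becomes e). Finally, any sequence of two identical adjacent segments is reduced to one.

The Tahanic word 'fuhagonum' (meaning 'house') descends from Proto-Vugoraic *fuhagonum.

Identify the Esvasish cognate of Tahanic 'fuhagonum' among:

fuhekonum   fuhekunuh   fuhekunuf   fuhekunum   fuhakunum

fuhekunum

Esvasish: start from *fuhagonum.
  rule 1 (pre-nasal raising): fuhagonum → fuhagunum
  rule 2 (unconditioned shift): fuhagunum → fuhakunum
  rule 3 (vowel merger): fuhakunum → fuhekunum
  rule 4: no change — fuhekunum
  ⇒ Esvasish fuhekunum
Only 'fuhekunum' matches the regular Esvasish development of *fuhagonum.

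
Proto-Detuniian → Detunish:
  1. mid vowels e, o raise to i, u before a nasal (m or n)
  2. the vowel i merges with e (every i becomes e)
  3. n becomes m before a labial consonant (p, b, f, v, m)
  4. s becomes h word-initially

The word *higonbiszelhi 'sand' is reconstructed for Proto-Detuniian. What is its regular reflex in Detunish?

hegumbeszelhe

Detunish: start from *higonbiszelhi.
  rule 1 (pre-nasal raising): higonbiszelhi → higunbiszelhi
  rule 2 (vowel merger): higunbiszelhi → hegunbeszelhe
  rule 3 (nasal place assimilation): hegunbeszelhe → hegumbeszelhe
  rule 4: no change — hegumbeszelhe
  ⇒ Detunish hegumbeszelhe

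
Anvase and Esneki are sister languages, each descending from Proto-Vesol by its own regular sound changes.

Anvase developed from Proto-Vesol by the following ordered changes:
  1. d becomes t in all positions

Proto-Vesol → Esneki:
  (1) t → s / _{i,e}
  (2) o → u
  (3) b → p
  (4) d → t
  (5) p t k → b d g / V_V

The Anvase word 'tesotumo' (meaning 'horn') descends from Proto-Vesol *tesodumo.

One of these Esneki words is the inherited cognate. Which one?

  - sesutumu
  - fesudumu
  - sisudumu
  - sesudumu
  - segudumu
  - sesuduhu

Esneki: start from *tesodumo.
  rule 1 (palatalisation): tesodumo → sesodumo
  rule 2 (vowel merger): sesodumo → sesudumu
  rule 3: no change — sesudumu
  rule 4 (unconditioned shift): sesudumu → sesutumu
  rule 5 (intervocalic voicing): sesutumu → sesudumu
  ⇒ Esneki sesudumu
Among the options, 'sesudumu' alone shows every Esneki change applied in order.

sesudumu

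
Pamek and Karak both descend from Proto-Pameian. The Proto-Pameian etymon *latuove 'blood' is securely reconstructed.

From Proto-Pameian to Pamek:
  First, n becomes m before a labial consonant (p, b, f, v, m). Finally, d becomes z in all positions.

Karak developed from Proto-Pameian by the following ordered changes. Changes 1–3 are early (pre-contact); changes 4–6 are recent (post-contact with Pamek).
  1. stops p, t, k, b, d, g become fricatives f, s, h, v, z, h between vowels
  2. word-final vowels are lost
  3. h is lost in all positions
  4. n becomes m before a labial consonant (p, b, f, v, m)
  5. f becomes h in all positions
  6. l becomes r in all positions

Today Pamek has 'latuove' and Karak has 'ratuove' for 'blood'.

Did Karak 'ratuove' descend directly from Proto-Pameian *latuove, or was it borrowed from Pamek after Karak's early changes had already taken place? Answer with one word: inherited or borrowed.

borrowed

If inherited, *latuove would pass through all of Karak's changes:
Karak: start from *latuove.
  rule 1 (intervocalic lenition): latuove → lasuove
  rule 2 (apocope): lasuove → lasuov
  rule 3: no change — lasuov
  rule 4: no change — lasuov
  rule 5: no change — lasuov
  rule 6 (unconditioned shift): lasuov → rasuov
  ⇒ Karak rasuov
If borrowed from Pamek 'latuove' after the early changes, it would undergo only the recent ones:
  rule 4 (nasal place assimilation): no change (latuove)
  rule 5 (unconditioned shift): no change (latuove)
  rule 6 (unconditioned shift): latuove → ratuove
  ⇒ as a loan: ratuove
Karak 'ratuove' matches the loan outcome 'ratuove', not the inherited 'rasuov' — it skipped the early Karak changes, so it was borrowed from Pamek.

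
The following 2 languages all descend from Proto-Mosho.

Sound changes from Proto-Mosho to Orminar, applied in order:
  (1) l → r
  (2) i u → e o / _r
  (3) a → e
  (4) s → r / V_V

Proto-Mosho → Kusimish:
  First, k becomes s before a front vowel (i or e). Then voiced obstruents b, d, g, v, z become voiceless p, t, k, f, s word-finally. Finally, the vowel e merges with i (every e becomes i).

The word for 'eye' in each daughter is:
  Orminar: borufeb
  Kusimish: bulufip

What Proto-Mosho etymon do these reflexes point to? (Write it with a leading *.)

*bulufeb

Position 2: Orminar has o, Kusimish has u. Kusimish preserves u here (none of its changes turn any other segment into u), so the proto-segment is *u.
Position 6: Orminar has e, Kusimish has i. Taking the neighbouring segments as reconstructed: Orminar e could go back to *a or *e; Kusimish i could go back to *e or *i — the one source consistent with every daughter is *e.
Position 7: Orminar has b, Kusimish has p. Orminar preserves b here (none of its changes turn any other segment into b), so the proto-segment is *b.
Continuing position by position gives *bulufeb; check it forward:
Orminar: *bulufeb > burufeb > borufeb  (by unconditioned shift, pre-rhotic lowering)
Kusimish: start from *bulufeb.
  rule 1: no change — bulufeb
  rule 2 (final devoicing): bulufeb → bulufep
  rule 3 (vowel merger): bulufep → bulufip
  ⇒ Kusimish bulufip
*bulufeb is the unique common source.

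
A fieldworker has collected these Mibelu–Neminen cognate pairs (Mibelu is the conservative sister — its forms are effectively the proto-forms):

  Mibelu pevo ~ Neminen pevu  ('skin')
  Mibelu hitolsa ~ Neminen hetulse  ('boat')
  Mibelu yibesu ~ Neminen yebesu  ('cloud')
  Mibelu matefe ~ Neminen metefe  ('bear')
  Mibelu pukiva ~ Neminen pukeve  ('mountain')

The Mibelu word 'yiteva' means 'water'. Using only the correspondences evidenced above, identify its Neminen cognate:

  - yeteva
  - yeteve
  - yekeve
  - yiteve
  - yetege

yeteve

hitolsa ~ hetulse — Mibelu i corresponds to Neminen e after a consonant, before a consonant other than r, m, n, p, b, f, v.
hitolsa ~ hetulse, pukiva ~ pukeve — Mibelu a corresponds to Neminen e word-finally.
Applying these to Mibelu 'yiteva':
  yiteva → yeteva   (i→e after a consonant, before a consonant other than r, m, n, p, b, f, v)
  yeteva → yeteve   (a→e word-finally)
So the Neminen cognate is 'yeteve'.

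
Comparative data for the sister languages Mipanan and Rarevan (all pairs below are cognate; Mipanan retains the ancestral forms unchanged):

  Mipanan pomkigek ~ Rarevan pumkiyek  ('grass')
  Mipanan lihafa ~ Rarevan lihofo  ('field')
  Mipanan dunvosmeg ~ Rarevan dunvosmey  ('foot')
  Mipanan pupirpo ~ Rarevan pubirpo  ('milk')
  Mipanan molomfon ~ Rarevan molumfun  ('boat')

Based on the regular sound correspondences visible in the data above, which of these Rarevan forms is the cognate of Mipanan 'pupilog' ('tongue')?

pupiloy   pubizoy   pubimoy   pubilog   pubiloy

pupirpo ~ pubirpo — Mipanan p corresponds to Rarevan b between vowels (before a front vowel).
dunvosmeg ~ dunvosmey — Mipanan g corresponds to Rarevan y word-finally.
Applying these to Mipanan 'pupilog':
  pupilog → pubilog   (p→b between vowels (before a front vowel))
  pubilog → pubiloy   (g→y word-finally)
So the Rarevan cognate is 'pubiloy'.

pubiloy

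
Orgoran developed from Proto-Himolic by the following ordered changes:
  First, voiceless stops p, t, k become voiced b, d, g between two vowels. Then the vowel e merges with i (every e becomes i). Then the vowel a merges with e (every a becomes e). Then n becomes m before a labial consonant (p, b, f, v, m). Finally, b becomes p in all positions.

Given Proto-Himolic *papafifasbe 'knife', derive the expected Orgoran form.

pepefifespi

Orgoran: start from *papafifasbe.
  rule 1 (intervocalic voicing): papafifasbe → pabafifasbe
  rule 2 (vowel merger): pabafifasbe → pabafifasbi
  rule 3 (vowel merger): pabafifasbi → pebefifesbi
  rule 4: no change — pebefifesbi
  rule 5 (unconditioned shift): pebefifesbi → pepefifespi
  ⇒ Orgoran pepefifespi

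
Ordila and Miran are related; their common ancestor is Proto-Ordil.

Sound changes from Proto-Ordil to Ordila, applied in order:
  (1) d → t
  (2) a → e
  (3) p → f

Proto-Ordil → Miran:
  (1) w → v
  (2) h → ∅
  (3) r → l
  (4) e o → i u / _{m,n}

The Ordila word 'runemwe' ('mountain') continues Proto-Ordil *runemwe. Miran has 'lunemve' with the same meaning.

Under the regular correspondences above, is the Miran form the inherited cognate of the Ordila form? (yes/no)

no

Derive the expected Miran reflex of *runemwe:
Miran: *runemwe
  runemwe → runemve   [unconditioned shift]
  runemve (rule 2 does not apply)
  runemve → lunemve   [unconditioned shift]
  lunemve → lunimve   [pre-nasal raising]
  giving Miran lunimve.
The regular Miran reflex would be 'lunimve', but the attested form is 'lunemve'. The correspondence is irregular, so they are not cognates (the Miran form has a different source).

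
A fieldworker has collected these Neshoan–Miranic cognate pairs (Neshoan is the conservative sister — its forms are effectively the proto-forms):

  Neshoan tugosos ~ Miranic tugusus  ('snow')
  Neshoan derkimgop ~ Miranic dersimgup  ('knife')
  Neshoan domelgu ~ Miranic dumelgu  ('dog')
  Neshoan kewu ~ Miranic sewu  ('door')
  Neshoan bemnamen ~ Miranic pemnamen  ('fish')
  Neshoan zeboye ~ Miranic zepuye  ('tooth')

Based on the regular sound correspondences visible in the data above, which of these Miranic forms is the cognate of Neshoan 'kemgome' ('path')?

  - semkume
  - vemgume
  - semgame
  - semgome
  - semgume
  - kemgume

kewu ~ sewu — Neshoan k corresponds to Miranic s word-initially before a front vowel.
domelgu ~ dumelgu — Neshoan o corresponds to Miranic u after a consonant, before a nasal.
Applying these to Neshoan 'kemgome':
  kemgome → semgome   (k→s word-initially before a front vowel)
  semgome → semgume   (o→u after a consonant, before a nasal)
So the Miranic cognate is 'semgume'.

semgume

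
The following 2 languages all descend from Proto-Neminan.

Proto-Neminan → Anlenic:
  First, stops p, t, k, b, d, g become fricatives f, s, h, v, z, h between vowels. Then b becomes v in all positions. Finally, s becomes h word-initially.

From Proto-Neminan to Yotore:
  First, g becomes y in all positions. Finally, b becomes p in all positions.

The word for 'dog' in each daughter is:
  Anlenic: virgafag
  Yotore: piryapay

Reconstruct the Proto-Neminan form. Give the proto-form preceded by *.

Position 4: Anlenic has g, Yotore has y. Anlenic preserves g here (none of its changes turn any other segment into g), so the proto-segment is *g.
Position 1: Anlenic has v, Yotore has p. Taking the neighbouring segments as reconstructed: Anlenic v could go back to *b or *v; Yotore p could go back to *p or *b — the one source consistent with every daughter is *b.
Position 8: Anlenic has g, Yotore has y. Anlenic preserves g here (none of its changes turn any other segment into g), so the proto-segment is *g.
Continuing position by position gives *birgapag; check it forward:
Anlenic: *birgapag
  birgapag → birgafag   [intervocalic lenition]
  birgafag → virgafag   [unconditioned shift]
  virgafag (rule 3 does not apply)
  giving Anlenic virgafag.
Yotore: *birgapag
  birgapag → biryapay   [unconditioned shift]
  biryapay → piryapay   [unconditioned shift]
  giving Yotore piryapay.
*birgapag is the unique common source.

*birgapag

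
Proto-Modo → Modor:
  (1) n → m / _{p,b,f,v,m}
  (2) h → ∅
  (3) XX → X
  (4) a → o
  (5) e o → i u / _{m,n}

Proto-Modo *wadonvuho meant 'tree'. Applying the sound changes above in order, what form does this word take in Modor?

wodumvuo

Modor: *wadonvuho > wadomvuho > wadomvuo > wodomvuo > wodumvuo  (by nasal place assimilation, h-loss, vowel merger, pre-nasal raising)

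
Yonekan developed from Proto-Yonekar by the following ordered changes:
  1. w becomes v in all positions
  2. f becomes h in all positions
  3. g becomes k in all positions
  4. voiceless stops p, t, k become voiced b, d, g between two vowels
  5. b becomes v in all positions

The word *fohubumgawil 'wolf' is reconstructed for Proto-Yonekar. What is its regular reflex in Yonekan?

hohuvumkavil

Yonekan: start from *fohubumgawil.
  rule 1 (unconditioned shift): fohubumgawil → fohubumgavil
  rule 2 (unconditioned shift): fohubumgavil → hohubumgavil
  rule 3 (unconditioned shift): hohubumgavil → hohubumkavil
  rule 4: no change — hohubumkavil
  rule 5 (unconditioned shift): hohubumkavil → hohuvumkavil
  ⇒ Yonekan hohuvumkavil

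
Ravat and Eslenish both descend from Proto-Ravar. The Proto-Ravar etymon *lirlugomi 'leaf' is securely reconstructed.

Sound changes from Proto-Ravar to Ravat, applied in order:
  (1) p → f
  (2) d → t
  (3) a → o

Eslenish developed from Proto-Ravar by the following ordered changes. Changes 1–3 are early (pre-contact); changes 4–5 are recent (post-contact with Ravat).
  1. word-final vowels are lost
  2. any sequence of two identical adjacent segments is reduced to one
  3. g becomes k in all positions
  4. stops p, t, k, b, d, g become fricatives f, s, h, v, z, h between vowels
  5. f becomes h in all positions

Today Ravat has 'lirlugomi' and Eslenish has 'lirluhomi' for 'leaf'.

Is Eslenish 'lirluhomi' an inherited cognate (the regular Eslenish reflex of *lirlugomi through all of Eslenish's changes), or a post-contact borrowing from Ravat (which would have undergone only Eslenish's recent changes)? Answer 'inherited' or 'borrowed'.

If inherited, *lirlugomi would pass through all of Eslenish's changes:
Eslenish: *lirlugomi > lirlugom > lirlukom > lirluhom  (by apocope, unconditioned shift, intervocalic lenition)
If borrowed from Ravat 'lirlugomi' after the early changes, it would undergo only the recent ones:
  rule 4 (intervocalic lenition): lirlugomi → lirluhomi
  rule 5 (unconditioned shift): no change (lirluhomi)
  ⇒ as a loan: lirluhomi
Eslenish 'lirluhomi' matches the loan outcome 'lirluhomi', not the inherited 'lirluhom' — it skipped the early Eslenish changes, so it was borrowed from Ravat.

borrowed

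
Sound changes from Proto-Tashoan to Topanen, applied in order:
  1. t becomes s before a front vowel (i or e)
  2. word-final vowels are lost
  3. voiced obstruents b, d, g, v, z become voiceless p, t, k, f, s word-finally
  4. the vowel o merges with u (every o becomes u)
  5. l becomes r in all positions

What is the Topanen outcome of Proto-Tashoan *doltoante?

durtuans

Topanen: *doltoante
  doltoante → doltoanse   [palatalisation]
  doltoanse → doltoans   [apocope]
  doltoans (rule 3 does not apply)
  doltoans → dultuans   [vowel merger]
  dultuans → durtuans   [unconditioned shift]
  giving Topanen durtuans.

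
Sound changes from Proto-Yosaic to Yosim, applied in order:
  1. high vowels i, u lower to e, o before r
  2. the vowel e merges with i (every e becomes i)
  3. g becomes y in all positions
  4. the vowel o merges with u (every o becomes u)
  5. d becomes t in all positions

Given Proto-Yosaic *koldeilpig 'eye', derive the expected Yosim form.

kultiilpiy

Yosim: *koldeilpig
  koldeilpig (rule 1 does not apply)
  koldeilpig → koldiilpig   [vowel merger]
  koldiilpig → koldiilpiy   [unconditioned shift]
  koldiilpiy → kuldiilpiy   [vowel merger]
  kuldiilpiy → kultiilpiy   [unconditioned shift]
  giving Yosim kultiilpiy.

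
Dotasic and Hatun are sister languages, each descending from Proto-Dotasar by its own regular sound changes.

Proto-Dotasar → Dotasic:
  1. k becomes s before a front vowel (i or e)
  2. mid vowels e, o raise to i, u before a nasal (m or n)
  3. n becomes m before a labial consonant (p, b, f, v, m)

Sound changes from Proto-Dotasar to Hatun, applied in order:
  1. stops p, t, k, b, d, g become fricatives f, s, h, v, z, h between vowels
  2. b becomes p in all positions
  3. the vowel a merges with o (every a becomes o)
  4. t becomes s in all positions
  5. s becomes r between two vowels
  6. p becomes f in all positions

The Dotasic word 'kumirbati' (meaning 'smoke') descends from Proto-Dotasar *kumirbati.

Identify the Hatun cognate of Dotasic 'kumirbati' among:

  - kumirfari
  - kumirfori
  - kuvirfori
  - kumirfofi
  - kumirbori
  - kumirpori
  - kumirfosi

kumirfori

Hatun: start from *kumirbati.
  rule 1 (intervocalic lenition): kumirbati → kumirbasi
  rule 2 (unconditioned shift): kumirbasi → kumirpasi
  rule 3 (vowel merger): kumirpasi → kumirposi
  rule 4: no change — kumirposi
  rule 5 (rhotacism): kumirposi → kumirpori
  rule 6 (unconditioned shift): kumirpori → kumirfori
  ⇒ Hatun kumirfori
The other candidates each miss or misapply at least one Hatun change.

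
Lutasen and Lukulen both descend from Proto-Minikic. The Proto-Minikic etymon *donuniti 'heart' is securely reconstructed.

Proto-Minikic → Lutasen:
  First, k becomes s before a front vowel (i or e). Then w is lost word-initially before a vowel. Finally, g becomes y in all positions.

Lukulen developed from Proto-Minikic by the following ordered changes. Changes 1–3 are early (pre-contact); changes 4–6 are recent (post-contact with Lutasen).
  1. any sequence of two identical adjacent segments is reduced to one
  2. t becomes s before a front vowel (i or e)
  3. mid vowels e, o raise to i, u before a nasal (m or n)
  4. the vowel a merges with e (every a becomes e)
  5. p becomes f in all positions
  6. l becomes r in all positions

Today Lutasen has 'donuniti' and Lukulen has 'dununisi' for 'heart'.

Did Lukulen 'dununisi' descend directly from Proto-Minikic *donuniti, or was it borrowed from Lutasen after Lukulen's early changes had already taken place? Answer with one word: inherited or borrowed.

If inherited, *donuniti would pass through all of Lukulen's changes:
Lukulen: start from *donuniti.
  rule 1: no change — donuniti
  rule 2 (palatalisation): donuniti → donunisi
  rule 3 (pre-nasal raising): donunisi → dununisi
  rule 4: no change — dununisi
  rule 5: no change — dununisi
  rule 6: no change — dununisi
  ⇒ Lukulen dununisi
If borrowed from Lutasen 'donuniti' after the early changes, it would undergo only the recent ones:
  rule 4 (vowel merger): no change (donuniti)
  rule 5 (unconditioned shift): no change (donuniti)
  rule 6 (unconditioned shift): no change (donuniti)
  ⇒ as a loan: donuniti
Lukulen 'dununisi' matches the inherited outcome exactly, so it is an inherited cognate, not a loan.

inherited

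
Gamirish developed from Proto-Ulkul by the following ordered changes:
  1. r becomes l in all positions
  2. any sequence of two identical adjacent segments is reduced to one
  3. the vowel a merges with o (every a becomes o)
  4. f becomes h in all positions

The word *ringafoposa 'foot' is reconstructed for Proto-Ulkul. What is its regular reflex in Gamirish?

lingohoposo

Gamirish: start from *ringafoposa.
  rule 1 (unconditioned shift): ringafoposa → lingafoposa
  rule 2: no change — lingafoposa
  rule 3 (vowel merger): lingafoposa → lingofoposo
  rule 4 (unconditioned shift): lingofoposo → lingohoposo
  ⇒ Gamirish lingohoposo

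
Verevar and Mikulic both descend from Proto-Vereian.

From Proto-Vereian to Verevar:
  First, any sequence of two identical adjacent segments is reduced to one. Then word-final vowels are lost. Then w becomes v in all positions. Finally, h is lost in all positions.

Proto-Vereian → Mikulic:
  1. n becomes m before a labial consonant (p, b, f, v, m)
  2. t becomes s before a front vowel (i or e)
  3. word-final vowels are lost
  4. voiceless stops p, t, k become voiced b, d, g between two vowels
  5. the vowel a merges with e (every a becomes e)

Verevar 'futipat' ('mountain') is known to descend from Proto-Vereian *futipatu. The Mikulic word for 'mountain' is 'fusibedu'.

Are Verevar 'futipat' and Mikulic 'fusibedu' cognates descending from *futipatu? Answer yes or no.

no

Derive the expected Mikulic reflex of *futipatu:
Mikulic: *futipatu
  futipatu (rule 1 does not apply)
  futipatu → fusipatu   [palatalisation]
  fusipatu → fusipat   [apocope]
  fusipat → fusibat   [intervocalic voicing]
  fusibat → fusibet   [vowel merger]
  giving Mikulic fusibet.
The regular Mikulic reflex would be 'fusibet', but the attested form is 'fusibedu'. The correspondence is irregular, so they are not cognates (the Mikulic form has a different source).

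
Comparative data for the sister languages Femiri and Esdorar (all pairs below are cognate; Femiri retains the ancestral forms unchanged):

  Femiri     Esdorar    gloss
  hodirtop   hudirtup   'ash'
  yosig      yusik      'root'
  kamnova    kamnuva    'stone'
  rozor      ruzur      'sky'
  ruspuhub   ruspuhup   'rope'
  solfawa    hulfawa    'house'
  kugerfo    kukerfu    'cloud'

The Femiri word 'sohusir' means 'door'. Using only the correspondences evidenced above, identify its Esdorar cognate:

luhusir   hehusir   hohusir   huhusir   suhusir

solfawa ~ hulfawa — Femiri s corresponds to Esdorar h word-initially before a back vowel.
hodirtop ~ hudirtup, yosig ~ yusik — Femiri o corresponds to Esdorar u after a consonant, before a consonant other than r, m, n, p, b, f, v.
Applying these to Femiri 'sohusir':
  sohusir → hohusir   (s→h word-initially before a back vowel)
  hohusir → huhusir   (o→u after a consonant, before a consonant other than r, m, n, p, b, f, v)
So the Esdorar cognate is 'huhusir'.

huhusir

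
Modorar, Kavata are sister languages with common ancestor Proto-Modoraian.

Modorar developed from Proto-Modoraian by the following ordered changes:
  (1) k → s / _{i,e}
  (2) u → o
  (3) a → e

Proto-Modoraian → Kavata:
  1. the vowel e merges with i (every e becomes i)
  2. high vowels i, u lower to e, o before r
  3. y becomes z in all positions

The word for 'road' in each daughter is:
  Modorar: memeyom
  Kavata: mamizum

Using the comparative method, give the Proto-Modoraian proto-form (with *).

*mameyum

Position 2: Modorar has e, Kavata has a. Kavata preserves a here (none of its changes turn any other segment into a), so the proto-segment is *a.
Position 5: Modorar has y, Kavata has z. Modorar preserves y here (none of its changes turn any other segment into y), so the proto-segment is *y.
Position 4: Modorar has e, Kavata has i. Taking the neighbouring segments as reconstructed: Modorar e could go back to *a or *e; Kavata i could go back to *e or *i — the one source consistent with every daughter is *e.
This points to *mameyum. Verify forward in each daughter:
Modorar: start from *mameyum.
  rule 1: no change — mameyum
  rule 2 (vowel merger): mameyum → mameyom
  rule 3 (vowel merger): mameyom → memeyom
  ⇒ Modorar memeyom
Kavata: *mameyum
  mameyum → mamiyum   [vowel merger]
  mamiyum (rule 2 does not apply)
  mamiyum → mamizum   [unconditioned shift]
  giving Kavata mamizum.
No other proto-form is consistent with every reflex, so the reconstruction is *mameyum.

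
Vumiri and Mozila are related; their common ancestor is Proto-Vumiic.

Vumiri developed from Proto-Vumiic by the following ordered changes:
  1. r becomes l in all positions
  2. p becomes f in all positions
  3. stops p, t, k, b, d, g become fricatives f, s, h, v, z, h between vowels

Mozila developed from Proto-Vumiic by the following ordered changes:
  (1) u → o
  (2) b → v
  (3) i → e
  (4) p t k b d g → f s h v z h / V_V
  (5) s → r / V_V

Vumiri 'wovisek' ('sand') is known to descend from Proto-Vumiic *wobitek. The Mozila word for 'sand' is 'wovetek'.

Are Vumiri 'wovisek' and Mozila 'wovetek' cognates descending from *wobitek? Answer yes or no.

Derive the expected Mozila reflex of *wobitek:
Mozila: *wobitek > wovitek > wovetek > wovesek > woverek  (by unconditioned shift, vowel merger, intervocalic lenition, rhotacism)
The regular Mozila reflex would be 'woverek', but the attested form is 'wovetek'. The correspondence is irregular, so they are not cognates (the Mozila form has a different source).

no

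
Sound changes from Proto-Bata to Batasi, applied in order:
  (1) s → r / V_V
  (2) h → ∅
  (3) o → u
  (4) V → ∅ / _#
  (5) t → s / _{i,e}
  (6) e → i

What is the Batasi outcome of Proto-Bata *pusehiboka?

puriibuk

Batasi: start from *pusehiboka.
  rule 1 (rhotacism): pusehiboka → purehiboka
  rule 2 (h-loss): purehiboka → pureiboka
  rule 3 (vowel merger): pureiboka → pureibuka
  rule 4 (apocope): pureibuka → pureibuk
  rule 5: no change — pureibuk
  rule 6 (vowel merger): pureibuk → puriibuk
  ⇒ Batasi puriibuk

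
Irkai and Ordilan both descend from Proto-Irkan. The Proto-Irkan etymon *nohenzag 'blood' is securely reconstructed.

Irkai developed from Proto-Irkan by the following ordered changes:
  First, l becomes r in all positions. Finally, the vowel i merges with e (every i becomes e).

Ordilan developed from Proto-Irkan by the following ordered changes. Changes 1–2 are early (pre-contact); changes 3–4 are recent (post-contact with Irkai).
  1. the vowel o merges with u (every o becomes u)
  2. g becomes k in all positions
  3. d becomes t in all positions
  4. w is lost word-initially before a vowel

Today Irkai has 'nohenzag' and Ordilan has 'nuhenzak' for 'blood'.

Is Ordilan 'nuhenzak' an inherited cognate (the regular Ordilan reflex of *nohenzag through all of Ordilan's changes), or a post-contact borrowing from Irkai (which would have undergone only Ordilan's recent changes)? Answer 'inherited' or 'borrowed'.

inherited

If inherited, *nohenzag would pass through all of Ordilan's changes:
Ordilan: *nohenzag > nuhenzag > nuhenzak  (by vowel merger, unconditioned shift)
If borrowed from Irkai 'nohenzag' after the early changes, it would undergo only the recent ones:
  rule 3 (unconditioned shift): no change (nohenzag)
  rule 4 (glide loss): no change (nohenzag)
  ⇒ as a loan: nohenzag
Ordilan 'nuhenzak' matches the inherited outcome exactly, so it is an inherited cognate, not a loan.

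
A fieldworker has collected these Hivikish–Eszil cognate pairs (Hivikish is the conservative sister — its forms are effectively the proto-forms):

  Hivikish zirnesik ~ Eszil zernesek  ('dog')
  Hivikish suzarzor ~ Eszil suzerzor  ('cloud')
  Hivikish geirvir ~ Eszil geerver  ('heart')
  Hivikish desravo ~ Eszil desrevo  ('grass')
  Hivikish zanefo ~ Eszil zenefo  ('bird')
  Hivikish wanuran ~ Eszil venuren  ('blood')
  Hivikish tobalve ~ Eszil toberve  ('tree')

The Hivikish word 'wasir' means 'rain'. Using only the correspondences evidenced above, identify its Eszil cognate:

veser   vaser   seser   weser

wanuran ~ venuren — Hivikish w corresponds to Eszil v word-initially before a back vowel.
tobalve ~ toberve — Hivikish a corresponds to Eszil e after a consonant, before a consonant other than r, m, n, p, b, f, v.
zirnesik ~ zernesek, geirvir ~ geerver — Hivikish i corresponds to Eszil e after a consonant, before r.
Applying these to Hivikish 'wasir':
  wasir → vasir   (w→v word-initially before a back vowel)
  vasir → vesir   (a→e after a consonant, before a consonant other than r, m, n, p, b, f, v)
  vesir → veser   (i→e after a consonant, before r)
So the Eszil cognate is 'veser'.

veser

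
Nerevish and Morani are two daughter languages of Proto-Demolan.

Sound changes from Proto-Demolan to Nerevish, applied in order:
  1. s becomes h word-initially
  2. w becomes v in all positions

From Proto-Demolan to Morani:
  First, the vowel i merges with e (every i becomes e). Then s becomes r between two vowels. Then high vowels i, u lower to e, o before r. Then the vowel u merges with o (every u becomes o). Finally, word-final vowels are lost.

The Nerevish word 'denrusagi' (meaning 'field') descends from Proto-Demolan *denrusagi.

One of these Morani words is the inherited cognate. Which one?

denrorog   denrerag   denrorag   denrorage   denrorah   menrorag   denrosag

Morani: *denrusagi
  denrusagi → denrusage   [vowel merger]
  denrusage → denrurage   [rhotacism]
  denrurage → denrorage   [pre-rhotic lowering]
  denrorage (rule 4 does not apply)
  denrorage → denrorag   [apocope]
  giving Morani denrorag.
Only 'denrorag' matches the regular Morani development of *denrusagi.

denrorag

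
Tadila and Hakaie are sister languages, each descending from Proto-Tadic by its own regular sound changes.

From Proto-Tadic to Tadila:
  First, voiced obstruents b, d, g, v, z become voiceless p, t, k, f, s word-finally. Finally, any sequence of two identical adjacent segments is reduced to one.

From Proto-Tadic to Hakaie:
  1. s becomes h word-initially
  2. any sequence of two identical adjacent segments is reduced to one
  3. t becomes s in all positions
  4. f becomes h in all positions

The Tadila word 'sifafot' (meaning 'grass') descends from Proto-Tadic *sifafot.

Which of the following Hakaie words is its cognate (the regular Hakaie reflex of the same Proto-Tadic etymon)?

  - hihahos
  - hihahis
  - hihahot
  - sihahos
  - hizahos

hihahos

Hakaie: *sifafot > hifafot > hifafos > hihahos  (by debuccalisation, unconditioned shift, unconditioned shift)
Only 'hihahos' matches the regular Hakaie development of *sifafot.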